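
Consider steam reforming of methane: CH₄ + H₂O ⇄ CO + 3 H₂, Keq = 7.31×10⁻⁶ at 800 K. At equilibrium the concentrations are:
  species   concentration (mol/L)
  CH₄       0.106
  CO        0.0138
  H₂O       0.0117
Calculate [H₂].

[H₂] = 0.00869 mol/L

At equilibrium, Keq = [CO]·[H₂]³ / ([CH₄]·[H₂O]) = 7.31×10⁻⁶.
(0.0138)·([H₂])³ / ((0.106)·(0.0117)) = 7.31×10⁻⁶
[H₂]³ = 6.57×10⁻⁷ ⇒ [H₂] = 0.00869 mol/L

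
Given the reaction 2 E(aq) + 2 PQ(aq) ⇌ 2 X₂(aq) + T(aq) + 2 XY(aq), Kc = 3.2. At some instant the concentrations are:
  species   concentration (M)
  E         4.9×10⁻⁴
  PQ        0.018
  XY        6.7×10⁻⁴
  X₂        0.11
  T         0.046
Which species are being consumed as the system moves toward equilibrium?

none (at equilibrium)

Qc = [X₂]²·[T]·[XY]² / ([E]²·[PQ]²) = (0.11)²·(0.046)·(6.7×10⁻⁴)² / ((4.9×10⁻⁴)²·(0.018)²) = 3.2
Qc = 3.2 = Kc; the system is at equilibrium.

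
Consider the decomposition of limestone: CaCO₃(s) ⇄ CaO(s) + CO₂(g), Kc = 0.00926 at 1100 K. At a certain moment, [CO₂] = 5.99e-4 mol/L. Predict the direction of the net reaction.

forward (toward products)

(CaCO₃, CaO are pure solids — omitted from Qc.)
Qc = [CO₂] = 5.99e-4
Qc = 5.99e-4 < Kc = 0.00926, so the forward reaction proceeds.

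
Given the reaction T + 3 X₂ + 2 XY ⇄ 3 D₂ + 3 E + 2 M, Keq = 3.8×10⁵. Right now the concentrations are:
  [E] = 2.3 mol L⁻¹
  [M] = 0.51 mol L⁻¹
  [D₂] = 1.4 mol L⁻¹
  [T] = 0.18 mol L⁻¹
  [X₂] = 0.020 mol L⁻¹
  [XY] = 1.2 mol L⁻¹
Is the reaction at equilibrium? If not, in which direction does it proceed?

to the left

Q = [D₂]³·[E]³·[M]² / ([T]·[X₂]³·[XY]²) = (1.4)³·(2.3)³·(0.51)² / ((0.18)·(0.020)³·(1.2)²) = 4.2×10⁶
Q = 4.2×10⁶ > Keq = 3.8×10⁵, so the reverse reaction proceeds.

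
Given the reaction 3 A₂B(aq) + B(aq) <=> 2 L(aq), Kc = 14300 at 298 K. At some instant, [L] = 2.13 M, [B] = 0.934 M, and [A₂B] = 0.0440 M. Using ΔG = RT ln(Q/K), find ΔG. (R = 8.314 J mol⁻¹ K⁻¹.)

Qc = [L]² / ([A₂B]³·[B]) = (2.13)² / ((0.0440)³·(0.934)) = 57000
ΔG = RT ln(Qc/Kc) = (8.314 J mol⁻¹ K⁻¹)(298 K) × ln(57000/14300)
   = (2.478 kJ/mol)(1.383) = 3.43 kJ/mol
ΔG > 0, so the forward reaction is non-spontaneous (proceeds in reverse).

ΔG = 3.43 kJ/mol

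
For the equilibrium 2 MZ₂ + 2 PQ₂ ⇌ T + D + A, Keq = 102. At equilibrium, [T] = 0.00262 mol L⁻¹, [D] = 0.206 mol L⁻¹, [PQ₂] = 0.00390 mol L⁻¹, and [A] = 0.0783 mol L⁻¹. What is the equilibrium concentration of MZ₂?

At equilibrium, Keq = [T]·[D]·[A] / ([MZ₂]²·[PQ₂]²) = 102.
(0.00262)·(0.206)·(0.0783) / (([MZ₂])²·(0.00390)²) = 102
[MZ₂]² = 0.0272 ⇒ [MZ₂] = 0.165 mol L⁻¹

[MZ₂] = 0.165 mol L⁻¹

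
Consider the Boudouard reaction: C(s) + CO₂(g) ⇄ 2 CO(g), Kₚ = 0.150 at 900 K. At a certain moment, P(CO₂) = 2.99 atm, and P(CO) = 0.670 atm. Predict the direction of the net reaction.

(C is a pure solid — omitted from Qₚ.)
Qₚ = P(CO)² / P(CO₂) = (0.670)² / (2.99) = 0.150
Qₚ = 0.150 = Kₚ, so the system is already at equilibrium.

no net change (already at equilibrium)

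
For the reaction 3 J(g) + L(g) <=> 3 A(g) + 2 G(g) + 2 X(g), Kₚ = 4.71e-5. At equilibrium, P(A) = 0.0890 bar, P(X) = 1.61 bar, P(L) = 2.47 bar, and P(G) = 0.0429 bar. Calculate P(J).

At equilibrium, Kₚ = P(A)³·P(G)²·P(X)² / (P(J)³·P(L)) = 4.71e-5.
(0.0890)³·(0.0429)²·(1.61)² / ((P(J))³·(2.47)) = 4.71e-5
P(J)³ = 0.0289 ⇒ P(J) = 0.307 bar

P(J) = 0.307 bar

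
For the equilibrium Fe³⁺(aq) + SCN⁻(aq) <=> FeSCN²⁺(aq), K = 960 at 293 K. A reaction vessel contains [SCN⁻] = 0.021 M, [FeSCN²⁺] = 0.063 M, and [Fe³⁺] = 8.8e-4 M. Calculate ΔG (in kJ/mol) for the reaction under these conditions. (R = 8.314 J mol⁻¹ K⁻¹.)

Q = [FeSCN²⁺] / ([Fe³⁺]·[SCN⁻]) = (0.063) / ((8.8e-4)·(0.021)) = 3410
ΔG = RT ln(Q/K) = (8.314 J mol⁻¹ K⁻¹)(293 K) × ln(3410/960)
   = (2.436 kJ/mol)(1.268) = 3.09 kJ/mol
ΔG > 0, so the forward reaction is non-spontaneous (proceeds in reverse).

ΔG = 3.09 kJ/mol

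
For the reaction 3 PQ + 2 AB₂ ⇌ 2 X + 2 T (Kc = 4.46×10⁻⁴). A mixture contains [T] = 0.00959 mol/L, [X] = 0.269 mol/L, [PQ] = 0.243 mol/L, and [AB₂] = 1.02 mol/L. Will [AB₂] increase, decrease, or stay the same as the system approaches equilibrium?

stay the same

Qc = [X]²·[T]² / ([PQ]³·[AB₂]²) = (0.269)²·(0.00959)² / ((0.243)³·(1.02)²) = 4.46×10⁻⁴
Qc = 4.46×10⁻⁴ = Kc; the system is at equilibrium.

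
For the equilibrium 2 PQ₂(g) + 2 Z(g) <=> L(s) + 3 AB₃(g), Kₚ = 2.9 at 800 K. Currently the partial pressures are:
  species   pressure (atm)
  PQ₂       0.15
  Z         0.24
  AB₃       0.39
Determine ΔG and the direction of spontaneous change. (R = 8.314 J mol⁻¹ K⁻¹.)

ΔG = 18.4 kJ/mol; the forward reaction is non-spontaneous

(L is a pure solid — omitted from Qₚ.)
Qₚ = P(AB₃)³ / (P(PQ₂)²·P(Z)²) = (0.39)³ / ((0.15)²·(0.24)²) = 45.8
ΔG = RT ln(Qₚ/Kₚ) = (8.314 J mol⁻¹ K⁻¹)(800 K) × ln(45.8/2.9)
   = (6.651 kJ/mol)(2.760) = 18.4 kJ/mol
ΔG > 0, so the forward reaction is non-spontaneous (proceeds in reverse).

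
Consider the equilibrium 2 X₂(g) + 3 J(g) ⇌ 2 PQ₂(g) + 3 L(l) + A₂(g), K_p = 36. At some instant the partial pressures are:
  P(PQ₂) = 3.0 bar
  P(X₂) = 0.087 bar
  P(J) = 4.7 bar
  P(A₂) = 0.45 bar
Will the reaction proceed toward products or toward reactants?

toward products

(L is a pure liquid — omitted from Q_p.)
Q_p = P(PQ₂)²·P(A₂) / (P(X₂)²·P(J)³) = (3.0)²·(0.45) / ((0.087)²·(4.7)³) = 5.2
Q_p = 5.2 < K_p = 36, so the forward reaction proceeds.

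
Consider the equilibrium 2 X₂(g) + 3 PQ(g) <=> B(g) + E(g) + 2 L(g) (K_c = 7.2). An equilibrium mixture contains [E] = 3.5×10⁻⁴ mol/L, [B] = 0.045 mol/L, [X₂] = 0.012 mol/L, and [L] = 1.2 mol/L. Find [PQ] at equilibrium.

[PQ] = 0.28 mol/L

At equilibrium, K_c = [B]·[E]·[L]² / ([X₂]²·[PQ]³) = 7.2.
(0.045)·(3.5×10⁻⁴)·(1.2)² / ((0.012)²·([PQ])³) = 7.2
[PQ]³ = 0.0219 ⇒ [PQ] = 0.28 mol/L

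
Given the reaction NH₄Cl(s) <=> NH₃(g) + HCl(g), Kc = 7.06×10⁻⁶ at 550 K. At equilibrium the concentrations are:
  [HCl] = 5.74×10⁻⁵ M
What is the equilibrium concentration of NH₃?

(NH₄Cl is a pure solid — omitted from Kc.)
At equilibrium, Kc = [NH₃]·[HCl] = 7.06×10⁻⁶.
([NH₃])·(5.74×10⁻⁵) = 7.06×10⁻⁶
[NH₃] = 0.123 M

[NH₃] = 0.123 M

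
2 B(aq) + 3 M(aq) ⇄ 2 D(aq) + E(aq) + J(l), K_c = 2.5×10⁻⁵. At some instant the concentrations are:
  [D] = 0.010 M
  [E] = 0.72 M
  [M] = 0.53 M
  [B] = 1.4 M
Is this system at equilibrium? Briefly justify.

no; Q > K, reaction proceeds in reverse

(J is a pure liquid — omitted from Q_c.)
Q_c = [D]²·[E] / ([B]²·[M]³) = (0.010)²·(0.72) / ((1.4)²·(0.53)³) = 2.5×10⁻⁴
Q_c = 2.5×10⁻⁴ > K_c = 2.5×10⁻⁵: net reverse reaction.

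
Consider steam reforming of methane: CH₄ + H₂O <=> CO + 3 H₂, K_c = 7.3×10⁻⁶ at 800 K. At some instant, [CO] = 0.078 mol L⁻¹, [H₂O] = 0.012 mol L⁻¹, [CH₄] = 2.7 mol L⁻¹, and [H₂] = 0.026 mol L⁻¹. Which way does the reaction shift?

Q_c = [CO]·[H₂]³ / ([CH₄]·[H₂O]) = (0.078)·(0.026)³ / ((2.7)·(0.012)) = 4.2×10⁻⁵
Q_c = 4.2×10⁻⁵ > K_c = 7.3×10⁻⁶, so the reverse reaction proceeds.

in the reverse direction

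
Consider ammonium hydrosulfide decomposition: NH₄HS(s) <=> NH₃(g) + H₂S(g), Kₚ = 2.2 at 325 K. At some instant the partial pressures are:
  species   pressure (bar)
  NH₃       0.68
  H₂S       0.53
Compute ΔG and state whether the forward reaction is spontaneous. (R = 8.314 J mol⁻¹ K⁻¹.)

ΔG = -4.89 kJ/mol; the forward reaction is spontaneous

(NH₄HS is a pure solid — omitted from Qₚ.)
Qₚ = P(NH₃)·P(H₂S) = (0.68)·(0.53) = 0.360
ΔG = RT ln(Qₚ/Kₚ) = (8.314 J mol⁻¹ K⁻¹)(325 K) × ln(0.360/2.2)
   = (2.702 kJ/mol)(-1.810) = -4.89 kJ/mol
ΔG < 0, so the forward reaction is spontaneous (proceeds forward).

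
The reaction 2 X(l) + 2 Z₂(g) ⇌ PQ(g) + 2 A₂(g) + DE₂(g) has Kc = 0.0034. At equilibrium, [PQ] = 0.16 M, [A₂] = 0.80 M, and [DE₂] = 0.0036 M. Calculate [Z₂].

(X is a pure liquid — omitted from Kc.)
At equilibrium, Kc = [PQ]·[A₂]²·[DE₂] / [Z₂]² = 0.0034.
(0.16)·(0.80)²·(0.0036) / ([Z₂])² = 0.0034
[Z₂]² = 0.108 ⇒ [Z₂] = 0.33 M

[Z₂] = 0.33 M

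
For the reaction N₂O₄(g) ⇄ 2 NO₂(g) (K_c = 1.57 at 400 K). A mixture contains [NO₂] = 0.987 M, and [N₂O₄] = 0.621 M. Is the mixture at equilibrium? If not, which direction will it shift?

Q_c = [NO₂]² / [N₂O₄] = (0.987)² / (0.621) = 1.57
Q_c = 1.57 = K_c; the system is at equilibrium.

yes, at equilibrium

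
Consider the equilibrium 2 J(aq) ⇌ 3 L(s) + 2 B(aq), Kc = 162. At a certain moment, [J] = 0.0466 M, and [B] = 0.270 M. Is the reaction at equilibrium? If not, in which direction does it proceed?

(L is a pure solid — omitted from Qc.)
Qc = [B]² / [J]² = (0.270)² / (0.0466)² = 33.6
Qc = 33.6 < Kc = 162, so the forward reaction proceeds.

to the right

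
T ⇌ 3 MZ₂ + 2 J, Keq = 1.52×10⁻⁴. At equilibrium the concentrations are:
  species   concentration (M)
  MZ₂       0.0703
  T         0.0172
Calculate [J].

At equilibrium, Keq = [MZ₂]³·[J]² / [T] = 1.52×10⁻⁴.
(0.0703)³·([J])² / (0.0172) = 1.52×10⁻⁴
[J]² = 0.00752 ⇒ [J] = 0.0867 M

[J] = 0.0867 M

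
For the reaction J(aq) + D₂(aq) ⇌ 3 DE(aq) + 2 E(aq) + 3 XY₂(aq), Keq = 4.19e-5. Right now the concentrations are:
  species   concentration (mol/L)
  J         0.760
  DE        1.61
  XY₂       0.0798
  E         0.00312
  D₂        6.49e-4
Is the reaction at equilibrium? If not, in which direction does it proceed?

at equilibrium

Q = [DE]³·[E]²·[XY₂]³ / ([J]·[D₂]) = (1.61)³·(0.00312)²·(0.0798)³ / ((0.760)·(6.49e-4)) = 4.19e-5
Q = 4.19e-5 = Keq, so the system is already at equilibrium.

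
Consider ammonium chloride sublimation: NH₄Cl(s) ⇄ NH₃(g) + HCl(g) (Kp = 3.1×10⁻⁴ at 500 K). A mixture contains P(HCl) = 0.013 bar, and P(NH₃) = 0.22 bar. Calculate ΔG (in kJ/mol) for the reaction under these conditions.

ΔG = 9.24 kJ/mol

(NH₄Cl is a pure solid — omitted from Qp.)
Qp = P(NH₃)·P(HCl) = (0.22)·(0.013) = 0.00286
ΔG = RT ln(Qp/Kp) = (8.314 J mol⁻¹ K⁻¹)(500 K) × ln(0.00286/3.1×10⁻⁴)
   = (4.157 kJ/mol)(2.222) = 9.24 kJ/mol
ΔG > 0, so the forward reaction is non-spontaneous (proceeds in reverse).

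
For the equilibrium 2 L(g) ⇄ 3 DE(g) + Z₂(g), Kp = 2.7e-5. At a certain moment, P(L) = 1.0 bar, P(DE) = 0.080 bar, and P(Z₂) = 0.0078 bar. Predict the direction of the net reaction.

Qp = P(DE)³·P(Z₂) / P(L)² = (0.080)³·(0.0078) / (1.0)² = 4.0e-6
Qp = 4.0e-6 < Kp = 2.7e-5, so the forward reaction proceeds.

toward products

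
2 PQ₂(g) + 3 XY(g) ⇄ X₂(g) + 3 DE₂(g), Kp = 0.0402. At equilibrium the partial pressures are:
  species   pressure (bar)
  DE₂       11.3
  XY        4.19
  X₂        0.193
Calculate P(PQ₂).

P(PQ₂) = 9.70 bar

At equilibrium, Kp = P(X₂)·P(DE₂)³ / (P(PQ₂)²·P(XY)³) = 0.0402.
(0.193)·(11.3)³ / ((P(PQ₂))²·(4.19)³) = 0.0402
P(PQ₂)² = 94.2 ⇒ P(PQ₂) = 9.70 bar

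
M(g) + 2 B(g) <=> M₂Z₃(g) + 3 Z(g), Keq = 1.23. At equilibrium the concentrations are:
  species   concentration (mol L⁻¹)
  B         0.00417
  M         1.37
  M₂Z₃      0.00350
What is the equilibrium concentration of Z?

At equilibrium, Keq = [M₂Z₃]·[Z]³ / ([M]·[B]²) = 1.23.
(0.00350)·([Z])³ / ((1.37)·(0.00417)²) = 1.23
[Z]³ = 0.00837 ⇒ [Z] = 0.203 mol L⁻¹

[Z] = 0.203 mol L⁻¹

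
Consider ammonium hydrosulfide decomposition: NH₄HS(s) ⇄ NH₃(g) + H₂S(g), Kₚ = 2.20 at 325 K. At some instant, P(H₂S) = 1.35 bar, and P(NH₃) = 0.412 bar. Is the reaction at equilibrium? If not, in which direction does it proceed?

to the right

(NH₄HS is a pure solid — omitted from Qₚ.)
Qₚ = P(NH₃)·P(H₂S) = (0.412)·(1.35) = 0.556
Qₚ = 0.556 < Kₚ = 2.20, so the forward reaction proceeds.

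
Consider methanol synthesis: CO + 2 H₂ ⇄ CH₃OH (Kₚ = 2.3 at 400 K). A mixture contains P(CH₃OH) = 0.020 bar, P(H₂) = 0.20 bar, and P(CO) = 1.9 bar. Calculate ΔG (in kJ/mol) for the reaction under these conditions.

ΔG = -7.21 kJ/mol

Qₚ = P(CH₃OH) / (P(CO)·P(H₂)²) = (0.020) / ((1.9)·(0.20)²) = 0.263
ΔG = RT ln(Qₚ/Kₚ) = (8.314 J mol⁻¹ K⁻¹)(400 K) × ln(0.263/2.3)
   = (3.326 kJ/mol)(-2.169) = -7.21 kJ/mol
ΔG < 0, so the forward reaction is spontaneous (proceeds forward).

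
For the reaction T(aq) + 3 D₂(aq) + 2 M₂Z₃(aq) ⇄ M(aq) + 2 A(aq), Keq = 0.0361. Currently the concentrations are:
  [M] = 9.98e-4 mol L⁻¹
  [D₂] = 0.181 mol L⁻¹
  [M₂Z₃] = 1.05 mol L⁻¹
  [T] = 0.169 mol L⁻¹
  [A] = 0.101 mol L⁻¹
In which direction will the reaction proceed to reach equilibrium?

Q = [M]·[A]² / ([T]·[D₂]³·[M₂Z₃]²) = (9.98e-4)·(0.101)² / ((0.169)·(0.181)³·(1.05)²) = 0.00921
Q = 0.00921 < Keq = 0.0361, so the forward reaction proceeds.

forward (toward products)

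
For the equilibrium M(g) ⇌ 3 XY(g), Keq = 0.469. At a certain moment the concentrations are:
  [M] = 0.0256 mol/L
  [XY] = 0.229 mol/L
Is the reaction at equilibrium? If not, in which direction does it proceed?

neither direction; the system is at equilibrium

Q = [XY]³ / [M] = (0.229)³ / (0.0256) = 0.469
Q = 0.469 = Keq, so the system is already at equilibrium.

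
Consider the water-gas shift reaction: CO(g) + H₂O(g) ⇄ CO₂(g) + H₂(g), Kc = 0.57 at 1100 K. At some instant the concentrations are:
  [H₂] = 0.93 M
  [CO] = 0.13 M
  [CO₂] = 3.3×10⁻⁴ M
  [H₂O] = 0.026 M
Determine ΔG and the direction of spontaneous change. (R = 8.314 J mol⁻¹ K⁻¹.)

ΔG = -16.8 kJ/mol; the forward reaction is spontaneous

Qc = [CO₂]·[H₂] / ([CO]·[H₂O]) = (3.3×10⁻⁴)·(0.93) / ((0.13)·(0.026)) = 0.0908
ΔG = RT ln(Qc/Kc) = (8.314 J mol⁻¹ K⁻¹)(1100 K) × ln(0.0908/0.57)
   = (9.145 kJ/mol)(-1.837) = -16.8 kJ/mol
ΔG < 0, so the forward reaction is spontaneous (proceeds forward).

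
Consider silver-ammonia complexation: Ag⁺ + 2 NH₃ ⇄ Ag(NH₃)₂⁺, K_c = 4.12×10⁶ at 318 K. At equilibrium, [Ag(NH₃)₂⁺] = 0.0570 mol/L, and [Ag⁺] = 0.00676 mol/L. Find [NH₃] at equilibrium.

[NH₃] = 0.00143 mol/L

At equilibrium, K_c = [Ag(NH₃)₂⁺] / ([Ag⁺]·[NH₃]²) = 4.12×10⁶.
(0.0570) / ((0.00676)·([NH₃])²) = 4.12×10⁶
[NH₃]² = 2.05×10⁻⁶ ⇒ [NH₃] = 0.00143 mol/L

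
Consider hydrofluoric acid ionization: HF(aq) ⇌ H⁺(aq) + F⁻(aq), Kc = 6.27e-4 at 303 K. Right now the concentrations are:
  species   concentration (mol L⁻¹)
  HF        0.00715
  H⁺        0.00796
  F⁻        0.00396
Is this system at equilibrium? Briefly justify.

Qc = [H⁺]·[F⁻] / [HF] = (0.00796)·(0.00396) / (0.00715) = 0.00441
Qc = 0.00441 > Kc = 6.27e-4: net reverse reaction.

no; Q > K, reaction proceeds in reverse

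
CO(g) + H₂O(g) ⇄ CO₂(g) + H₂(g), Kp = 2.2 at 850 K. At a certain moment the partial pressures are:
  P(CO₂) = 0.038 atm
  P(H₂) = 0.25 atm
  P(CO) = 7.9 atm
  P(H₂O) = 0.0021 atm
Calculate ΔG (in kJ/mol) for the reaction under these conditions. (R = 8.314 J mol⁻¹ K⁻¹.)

Qp = P(CO₂)·P(H₂) / (P(CO)·P(H₂O)) = (0.038)·(0.25) / ((7.9)·(0.0021)) = 0.573
ΔG = RT ln(Qp/Kp) = (8.314 J mol⁻¹ K⁻¹)(850 K) × ln(0.573/2.2)
   = (7.067 kJ/mol)(-1.345) = -9.51 kJ/mol
ΔG < 0, so the forward reaction is spontaneous (proceeds forward).

ΔG = -9.51 kJ/mol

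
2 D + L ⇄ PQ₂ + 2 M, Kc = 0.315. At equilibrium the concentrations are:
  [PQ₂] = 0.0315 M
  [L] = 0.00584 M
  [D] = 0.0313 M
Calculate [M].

At equilibrium, Kc = [PQ₂]·[M]² / ([D]²·[L]) = 0.315.
(0.0315)·([M])² / ((0.0313)²·(0.00584)) = 0.315
[M]² = 5.72×10⁻⁵ ⇒ [M] = 0.00756 M

[M] = 0.00756 M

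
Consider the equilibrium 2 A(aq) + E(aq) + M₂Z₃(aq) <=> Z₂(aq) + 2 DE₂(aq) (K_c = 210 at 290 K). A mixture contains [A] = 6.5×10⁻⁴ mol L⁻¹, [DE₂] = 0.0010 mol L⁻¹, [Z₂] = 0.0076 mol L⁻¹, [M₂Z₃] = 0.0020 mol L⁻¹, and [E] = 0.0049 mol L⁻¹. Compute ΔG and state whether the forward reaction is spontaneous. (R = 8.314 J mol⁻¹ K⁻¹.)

ΔG = 5.23 kJ/mol; the forward reaction is non-spontaneous

Q_c = [Z₂]·[DE₂]² / ([A]²·[E]·[M₂Z₃]) = (0.0076)·(0.0010)² / ((6.5×10⁻⁴)²·(0.0049)·(0.0020)) = 1840
ΔG = RT ln(Q_c/K_c) = (8.314 J mol⁻¹ K⁻¹)(290 K) × ln(1840/210)
   = (2.411 kJ/mol)(2.170) = 5.23 kJ/mol
ΔG > 0, so the forward reaction is non-spontaneous (proceeds in reverse).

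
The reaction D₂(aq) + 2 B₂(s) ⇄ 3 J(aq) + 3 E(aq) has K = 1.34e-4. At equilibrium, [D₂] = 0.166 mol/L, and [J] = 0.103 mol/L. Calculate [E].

[E] = 0.273 mol/L

(B₂ is a pure solid — omitted from K.)
At equilibrium, K = [J]³·[E]³ / [D₂] = 1.34e-4.
(0.103)³·([E])³ / (0.166) = 1.34e-4
[E]³ = 0.0204 ⇒ [E] = 0.273 mol/L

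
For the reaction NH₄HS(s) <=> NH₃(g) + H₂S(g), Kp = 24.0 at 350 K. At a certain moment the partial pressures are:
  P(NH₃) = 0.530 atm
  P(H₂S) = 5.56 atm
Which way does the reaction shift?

in the forward direction

(NH₄HS is a pure solid — omitted from Qp.)
Qp = P(NH₃)·P(H₂S) = (0.530)·(5.56) = 2.95
Qp = 2.95 < Kp = 24.0, so the forward reaction proceeds.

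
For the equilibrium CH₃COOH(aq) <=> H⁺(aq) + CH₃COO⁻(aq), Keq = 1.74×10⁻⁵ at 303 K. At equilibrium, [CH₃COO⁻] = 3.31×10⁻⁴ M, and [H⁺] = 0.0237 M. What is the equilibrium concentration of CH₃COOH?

At equilibrium, Keq = [H⁺]·[CH₃COO⁻] / [CH₃COOH] = 1.74×10⁻⁵.
(0.0237)·(3.31×10⁻⁴) / ([CH₃COOH]) = 1.74×10⁻⁵
[CH₃COOH] = 0.451 M

[CH₃COOH] = 0.451 M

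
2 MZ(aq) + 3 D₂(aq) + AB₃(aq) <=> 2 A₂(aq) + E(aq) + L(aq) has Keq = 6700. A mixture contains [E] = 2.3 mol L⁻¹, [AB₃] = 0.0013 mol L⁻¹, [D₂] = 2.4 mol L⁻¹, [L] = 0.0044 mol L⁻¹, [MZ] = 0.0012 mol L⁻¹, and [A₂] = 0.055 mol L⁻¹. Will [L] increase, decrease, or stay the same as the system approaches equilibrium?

Q = [A₂]²·[E]·[L] / ([MZ]²·[D₂]³·[AB₃]) = (0.055)²·(2.3)·(0.0044) / ((0.0012)²·(2.4)³·(0.0013)) = 1200
Q = 1200 < Keq = 6700: net forward reaction.
L is a product, so it increases.

increase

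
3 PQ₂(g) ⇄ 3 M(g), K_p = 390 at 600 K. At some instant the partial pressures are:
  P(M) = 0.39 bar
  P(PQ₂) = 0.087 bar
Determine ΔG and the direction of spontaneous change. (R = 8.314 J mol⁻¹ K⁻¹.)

ΔG = -7.31 kJ/mol; the forward reaction is spontaneous

Q_p = P(M)³ / P(PQ₂)³ = (0.39)³ / (0.087)³ = 90.1
ΔG = RT ln(Q_p/K_p) = (8.314 J mol⁻¹ K⁻¹)(600 K) × ln(90.1/390)
   = (4.988 kJ/mol)(-1.465) = -7.31 kJ/mol
ΔG < 0, so the forward reaction is spontaneous (proceeds forward).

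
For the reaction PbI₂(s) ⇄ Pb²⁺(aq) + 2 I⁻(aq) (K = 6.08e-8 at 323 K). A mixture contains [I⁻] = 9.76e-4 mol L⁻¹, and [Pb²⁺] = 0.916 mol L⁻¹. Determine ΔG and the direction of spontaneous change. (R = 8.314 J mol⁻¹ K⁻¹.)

ΔG = 7.15 kJ/mol; the forward reaction is non-spontaneous

(PbI₂ is a pure solid — omitted from Q.)
Q = [Pb²⁺]·[I⁻]² = (0.916)·(9.76e-4)² = 8.73e-7
ΔG = RT ln(Q/K) = (8.314 J mol⁻¹ K⁻¹)(323 K) × ln(8.73e-7/6.08e-8)
   = (2.685 kJ/mol)(2.664) = 7.15 kJ/mol
ΔG > 0, so the forward reaction is non-spontaneous (proceeds in reverse).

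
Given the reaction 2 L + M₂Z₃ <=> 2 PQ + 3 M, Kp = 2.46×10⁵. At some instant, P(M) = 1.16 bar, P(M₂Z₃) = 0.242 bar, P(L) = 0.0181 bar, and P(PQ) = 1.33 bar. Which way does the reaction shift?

Qp = P(PQ)²·P(M)³ / (P(L)²·P(M₂Z₃)) = (1.33)²·(1.16)³ / ((0.0181)²·(0.242)) = 34800
Qp = 34800 < Kp = 2.46×10⁵, so the forward reaction proceeds.

toward products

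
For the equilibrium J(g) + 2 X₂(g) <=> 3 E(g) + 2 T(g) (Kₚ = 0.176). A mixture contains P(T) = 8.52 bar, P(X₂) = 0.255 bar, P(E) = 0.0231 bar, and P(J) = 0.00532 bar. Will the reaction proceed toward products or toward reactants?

to the left

Qₚ = P(E)³·P(T)² / (P(J)·P(X₂)²) = (0.0231)³·(8.52)² / ((0.00532)·(0.255)²) = 2.59
Qₚ = 2.59 > Kₚ = 0.176, so the reverse reaction proceeds.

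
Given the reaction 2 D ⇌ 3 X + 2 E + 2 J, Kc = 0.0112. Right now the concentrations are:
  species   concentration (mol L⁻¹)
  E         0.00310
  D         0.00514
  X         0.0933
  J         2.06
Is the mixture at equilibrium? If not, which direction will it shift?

Qc = [X]³·[E]²·[J]² / [D]² = (0.0933)³·(0.00310)²·(2.06)² / (0.00514)² = 0.00125
Qc = 0.00125 < Kc = 0.0112: net forward reaction.

no; Q < K, reaction proceeds forward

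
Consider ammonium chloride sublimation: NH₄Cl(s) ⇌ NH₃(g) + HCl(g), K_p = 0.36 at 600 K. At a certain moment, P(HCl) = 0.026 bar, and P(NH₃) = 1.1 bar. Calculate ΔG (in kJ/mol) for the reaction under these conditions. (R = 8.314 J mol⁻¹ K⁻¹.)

(NH₄Cl is a pure solid — omitted from Q_p.)
Q_p = P(NH₃)·P(HCl) = (1.1)·(0.026) = 0.0286
ΔG = RT ln(Q_p/K_p) = (8.314 J mol⁻¹ K⁻¹)(600 K) × ln(0.0286/0.36)
   = (4.988 kJ/mol)(-2.533) = -12.6 kJ/mol
ΔG < 0, so the forward reaction is spontaneous (proceeds forward).

ΔG = -12.6 kJ/mol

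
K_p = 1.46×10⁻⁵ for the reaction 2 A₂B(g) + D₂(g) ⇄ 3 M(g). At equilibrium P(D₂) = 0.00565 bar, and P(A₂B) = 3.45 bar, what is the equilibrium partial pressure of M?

P(M) = 0.00994 bar

At equilibrium, K_p = P(M)³ / (P(A₂B)²·P(D₂)) = 1.46×10⁻⁵.
(P(M))³ / ((3.45)²·(0.00565)) = 1.46×10⁻⁵
P(M)³ = 9.82×10⁻⁷ ⇒ P(M) = 0.00994 bar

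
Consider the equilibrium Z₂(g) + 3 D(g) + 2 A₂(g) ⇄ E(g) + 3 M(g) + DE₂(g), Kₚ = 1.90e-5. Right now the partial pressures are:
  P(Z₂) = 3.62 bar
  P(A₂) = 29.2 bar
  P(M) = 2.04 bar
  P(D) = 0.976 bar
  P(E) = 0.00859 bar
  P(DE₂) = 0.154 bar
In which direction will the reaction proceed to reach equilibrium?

toward products

Qₚ = P(E)·P(M)³·P(DE₂) / (P(Z₂)·P(D)³·P(A₂)²) = (0.00859)·(2.04)³·(0.154) / ((3.62)·(0.976)³·(29.2)²) = 3.91e-6
Qₚ = 3.91e-6 < Kₚ = 1.90e-5, so the forward reaction proceeds.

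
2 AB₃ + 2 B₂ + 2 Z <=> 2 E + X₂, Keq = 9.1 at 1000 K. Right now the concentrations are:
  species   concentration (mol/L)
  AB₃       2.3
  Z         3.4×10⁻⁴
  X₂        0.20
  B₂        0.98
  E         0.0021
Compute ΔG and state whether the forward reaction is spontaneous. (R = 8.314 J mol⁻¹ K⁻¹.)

ΔG = -15.0 kJ/mol; the forward reaction is spontaneous

Q = [E]²·[X₂] / ([AB₃]²·[B₂]²·[Z]²) = (0.0021)²·(0.20) / ((2.3)²·(0.98)²·(3.4×10⁻⁴)²) = 1.50
ΔG = RT ln(Q/Keq) = (8.314 J mol⁻¹ K⁻¹)(1000 K) × ln(1.50/9.1)
   = (8.314 kJ/mol)(-1.803) = -15.0 kJ/mol
ΔG < 0, so the forward reaction is spontaneous (proceeds forward).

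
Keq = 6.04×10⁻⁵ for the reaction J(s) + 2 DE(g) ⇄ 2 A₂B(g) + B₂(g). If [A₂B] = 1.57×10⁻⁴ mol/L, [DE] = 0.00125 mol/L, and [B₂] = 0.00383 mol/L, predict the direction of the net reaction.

(J is a pure solid — omitted from Q.)
Q = [A₂B]²·[B₂] / [DE]² = (1.57×10⁻⁴)²·(0.00383) / (0.00125)² = 6.04×10⁻⁵
Q = 6.04×10⁻⁵ = Keq, so the system is already at equilibrium.

no net change (already at equilibrium)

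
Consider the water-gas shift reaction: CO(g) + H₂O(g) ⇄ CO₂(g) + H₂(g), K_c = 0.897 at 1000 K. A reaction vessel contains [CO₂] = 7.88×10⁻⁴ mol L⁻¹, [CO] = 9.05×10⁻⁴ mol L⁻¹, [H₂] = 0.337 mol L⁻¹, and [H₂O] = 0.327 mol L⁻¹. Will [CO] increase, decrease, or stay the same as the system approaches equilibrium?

stay the same

Q_c = [CO₂]·[H₂] / ([CO]·[H₂O]) = (7.88×10⁻⁴)·(0.337) / ((9.05×10⁻⁴)·(0.327)) = 0.897
Q_c = 0.897 = K_c; the system is at equilibrium.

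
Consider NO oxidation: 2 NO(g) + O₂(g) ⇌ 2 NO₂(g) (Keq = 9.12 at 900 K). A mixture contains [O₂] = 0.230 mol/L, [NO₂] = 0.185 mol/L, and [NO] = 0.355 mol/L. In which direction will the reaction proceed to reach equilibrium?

forward (toward products)

Q = [NO₂]² / ([NO]²·[O₂]) = (0.185)² / ((0.355)²·(0.230)) = 1.18
Q = 1.18 < Keq = 9.12, so the forward reaction proceeds.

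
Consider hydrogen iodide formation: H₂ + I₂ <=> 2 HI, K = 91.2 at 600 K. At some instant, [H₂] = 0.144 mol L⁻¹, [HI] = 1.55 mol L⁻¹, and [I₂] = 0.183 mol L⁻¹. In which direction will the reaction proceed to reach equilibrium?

Q = [HI]² / ([H₂]·[I₂]) = (1.55)² / ((0.144)·(0.183)) = 91.2
Q = 91.2 = K, so the system is already at equilibrium.

neither direction; the system is at equilibrium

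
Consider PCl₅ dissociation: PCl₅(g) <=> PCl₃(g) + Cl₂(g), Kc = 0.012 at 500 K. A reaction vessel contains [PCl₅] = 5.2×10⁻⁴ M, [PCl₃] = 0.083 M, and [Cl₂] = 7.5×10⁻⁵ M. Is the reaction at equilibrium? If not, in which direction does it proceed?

at equilibrium

Qc = [PCl₃]·[Cl₂] / [PCl₅] = (0.083)·(7.5×10⁻⁵) / (5.2×10⁻⁴) = 0.012
Qc = 0.012 = Kc, so the system is already at equilibrium.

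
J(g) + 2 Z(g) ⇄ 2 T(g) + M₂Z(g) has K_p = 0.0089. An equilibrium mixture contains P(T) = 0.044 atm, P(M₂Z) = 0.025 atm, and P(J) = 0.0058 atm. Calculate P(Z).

P(Z) = 0.97 atm

At equilibrium, K_p = P(T)²·P(M₂Z) / (P(J)·P(Z)²) = 0.0089.
(0.044)²·(0.025) / ((0.0058)·(P(Z))²) = 0.0089
P(Z)² = 0.938 ⇒ P(Z) = 0.97 atm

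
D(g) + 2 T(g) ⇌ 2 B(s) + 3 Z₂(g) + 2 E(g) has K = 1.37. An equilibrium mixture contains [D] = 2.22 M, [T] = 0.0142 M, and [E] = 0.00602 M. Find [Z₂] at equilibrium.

[Z₂] = 2.57 M

(B is a pure solid — omitted from K.)
At equilibrium, K = [Z₂]³·[E]² / ([D]·[T]²) = 1.37.
([Z₂])³·(0.00602)² / ((2.22)·(0.0142)²) = 1.37
[Z₂]³ = 16.9 ⇒ [Z₂] = 2.57 M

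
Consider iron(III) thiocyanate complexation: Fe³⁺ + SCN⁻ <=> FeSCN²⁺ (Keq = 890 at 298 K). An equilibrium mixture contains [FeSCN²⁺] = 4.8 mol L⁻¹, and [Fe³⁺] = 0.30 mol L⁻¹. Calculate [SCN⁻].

[SCN⁻] = 0.018 mol L⁻¹

At equilibrium, Keq = [FeSCN²⁺] / ([Fe³⁺]·[SCN⁻]) = 890.
(4.8) / ((0.30)·([SCN⁻])) = 890
[SCN⁻] = 0.0180 = 0.018 mol L⁻¹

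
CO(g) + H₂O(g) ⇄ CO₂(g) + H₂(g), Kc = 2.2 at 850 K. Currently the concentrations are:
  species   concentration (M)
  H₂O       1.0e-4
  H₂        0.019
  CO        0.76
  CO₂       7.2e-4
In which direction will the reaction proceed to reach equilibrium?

Qc = [CO₂]·[H₂] / ([CO]·[H₂O]) = (7.2e-4)·(0.019) / ((0.76)·(1.0e-4)) = 0.18
Qc = 0.18 < Kc = 2.2, so the forward reaction proceeds.

in the forward direction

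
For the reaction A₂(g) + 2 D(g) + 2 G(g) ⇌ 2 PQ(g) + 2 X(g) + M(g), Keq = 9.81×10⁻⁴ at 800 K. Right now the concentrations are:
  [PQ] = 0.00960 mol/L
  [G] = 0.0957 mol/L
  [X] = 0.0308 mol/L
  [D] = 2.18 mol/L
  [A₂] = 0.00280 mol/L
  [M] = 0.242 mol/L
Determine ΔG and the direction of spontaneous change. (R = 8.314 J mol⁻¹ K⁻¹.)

ΔG = -11.5 kJ/mol; the forward reaction is spontaneous

Q = [PQ]²·[X]²·[M] / ([A₂]·[D]²·[G]²) = (0.00960)²·(0.0308)²·(0.242) / ((0.00280)·(2.18)²·(0.0957)²) = 1.74×10⁻⁴
ΔG = RT ln(Q/Keq) = (8.314 J mol⁻¹ K⁻¹)(800 K) × ln(1.74×10⁻⁴/9.81×10⁻⁴)
   = (6.651 kJ/mol)(-1.730) = -11.5 kJ/mol
ΔG < 0, so the forward reaction is spontaneous (proceeds forward).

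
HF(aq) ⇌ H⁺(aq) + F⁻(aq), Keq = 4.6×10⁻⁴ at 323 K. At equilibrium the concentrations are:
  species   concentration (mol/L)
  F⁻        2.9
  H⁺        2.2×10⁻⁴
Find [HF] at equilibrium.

At equilibrium, Keq = [H⁺]·[F⁻] / [HF] = 4.6×10⁻⁴.
(2.2×10⁻⁴)·(2.9) / ([HF]) = 4.6×10⁻⁴
[HF] = 1.39 = 1.4 mol/L

[HF] = 1.4 mol/L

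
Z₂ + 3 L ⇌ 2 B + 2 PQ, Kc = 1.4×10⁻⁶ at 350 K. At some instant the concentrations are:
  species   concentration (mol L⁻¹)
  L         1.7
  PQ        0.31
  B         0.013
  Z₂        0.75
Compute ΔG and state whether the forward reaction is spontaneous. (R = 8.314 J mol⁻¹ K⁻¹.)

ΔG = 3.34 kJ/mol; the forward reaction is non-spontaneous

Qc = [B]²·[PQ]² / ([Z₂]·[L]³) = (0.013)²·(0.31)² / ((0.75)·(1.7)³) = 4.41×10⁻⁶
ΔG = RT ln(Qc/Kc) = (8.314 J mol⁻¹ K⁻¹)(350 K) × ln(4.41×10⁻⁶/1.4×10⁻⁶)
   = (2.910 kJ/mol)(1.147) = 3.34 kJ/mol
ΔG > 0, so the forward reaction is non-spontaneous (proceeds in reverse).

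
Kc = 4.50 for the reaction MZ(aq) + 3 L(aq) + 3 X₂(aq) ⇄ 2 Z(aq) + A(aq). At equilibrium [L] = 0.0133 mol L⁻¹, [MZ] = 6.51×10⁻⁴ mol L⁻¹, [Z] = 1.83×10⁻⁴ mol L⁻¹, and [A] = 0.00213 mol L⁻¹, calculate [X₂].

[X₂] = 0.218 mol L⁻¹

At equilibrium, Kc = [Z]²·[A] / ([MZ]·[L]³·[X₂]³) = 4.50.
(1.83×10⁻⁴)²·(0.00213) / ((6.51×10⁻⁴)·(0.0133)³·([X₂])³) = 4.50
[X₂]³ = 0.0103 ⇒ [X₂] = 0.218 mol L⁻¹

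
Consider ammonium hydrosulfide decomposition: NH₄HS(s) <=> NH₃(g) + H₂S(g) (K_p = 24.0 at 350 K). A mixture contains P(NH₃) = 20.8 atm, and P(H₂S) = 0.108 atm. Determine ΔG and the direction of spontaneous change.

ΔG = -6.89 kJ/mol; the forward reaction is spontaneous

(NH₄HS is a pure solid — omitted from Q_p.)
Q_p = P(NH₃)·P(H₂S) = (20.8)·(0.108) = 2.25
ΔG = RT ln(Q_p/K_p) = (8.314 J mol⁻¹ K⁻¹)(350 K) × ln(2.25/24.0)
   = (2.910 kJ/mol)(-2.367) = -6.89 kJ/mol
ΔG < 0, so the forward reaction is spontaneous (proceeds forward).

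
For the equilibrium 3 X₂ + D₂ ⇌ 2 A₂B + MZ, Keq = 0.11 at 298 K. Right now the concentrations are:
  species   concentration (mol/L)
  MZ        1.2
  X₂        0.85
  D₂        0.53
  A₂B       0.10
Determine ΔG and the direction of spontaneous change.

Q = [A₂B]²·[MZ] / ([X₂]³·[D₂]) = (0.10)²·(1.2) / ((0.85)³·(0.53)) = 0.0369
ΔG = RT ln(Q/Keq) = (8.314 J mol⁻¹ K⁻¹)(298 K) × ln(0.0369/0.11)
   = (2.478 kJ/mol)(-1.092) = -2.71 kJ/mol
ΔG < 0, so the forward reaction is spontaneous (proceeds forward).

ΔG = -2.71 kJ/mol; the forward reaction is spontaneous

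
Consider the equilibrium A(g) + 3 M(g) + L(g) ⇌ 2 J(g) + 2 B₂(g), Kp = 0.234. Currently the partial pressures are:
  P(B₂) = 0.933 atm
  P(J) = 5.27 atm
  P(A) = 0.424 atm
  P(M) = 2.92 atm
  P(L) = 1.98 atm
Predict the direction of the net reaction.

reverse (toward reactants)

Qp = P(J)²·P(B₂)² / (P(A)·P(M)³·P(L)) = (5.27)²·(0.933)² / ((0.424)·(2.92)³·(1.98)) = 1.16
Qp = 1.16 > Kp = 0.234, so the reverse reaction proceeds.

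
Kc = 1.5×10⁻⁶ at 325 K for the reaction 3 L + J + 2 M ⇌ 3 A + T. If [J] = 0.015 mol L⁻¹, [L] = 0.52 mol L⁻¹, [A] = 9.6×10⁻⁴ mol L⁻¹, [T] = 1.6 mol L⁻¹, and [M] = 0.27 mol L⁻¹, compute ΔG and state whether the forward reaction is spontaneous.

Qc = [A]³·[T] / ([L]³·[J]·[M]²) = (9.6×10⁻⁴)³·(1.6) / ((0.52)³·(0.015)·(0.27)²) = 9.21×10⁻⁶
ΔG = RT ln(Qc/Kc) = (8.314 J mol⁻¹ K⁻¹)(325 K) × ln(9.21×10⁻⁶/1.5×10⁻⁶)
   = (2.702 kJ/mol)(1.815) = 4.90 kJ/mol
ΔG > 0, so the forward reaction is non-spontaneous (proceeds in reverse).

ΔG = 4.90 kJ/mol; the forward reaction is non-spontaneous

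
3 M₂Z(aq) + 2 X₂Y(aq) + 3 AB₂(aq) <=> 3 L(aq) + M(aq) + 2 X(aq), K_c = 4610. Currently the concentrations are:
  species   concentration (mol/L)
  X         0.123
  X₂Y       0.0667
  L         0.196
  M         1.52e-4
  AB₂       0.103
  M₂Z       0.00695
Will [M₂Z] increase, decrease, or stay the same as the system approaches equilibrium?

increase

Q_c = [L]³·[M]·[X]² / ([M₂Z]³·[X₂Y]²·[AB₂]³) = (0.196)³·(1.52e-4)·(0.123)² / ((0.00695)³·(0.0667)²·(0.103)³) = 10600
Q_c = 10600 > K_c = 4610: net reverse reaction.
M₂Z is a reactant, so it increases.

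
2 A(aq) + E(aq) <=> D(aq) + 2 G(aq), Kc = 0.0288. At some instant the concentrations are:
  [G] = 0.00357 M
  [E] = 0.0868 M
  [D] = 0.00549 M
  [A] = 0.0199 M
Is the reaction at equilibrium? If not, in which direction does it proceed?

Qc = [D]·[G]² / ([A]²·[E]) = (0.00549)·(0.00357)² / ((0.0199)²·(0.0868)) = 0.00204
Qc = 0.00204 < Kc = 0.0288, so the forward reaction proceeds.

in the forward direction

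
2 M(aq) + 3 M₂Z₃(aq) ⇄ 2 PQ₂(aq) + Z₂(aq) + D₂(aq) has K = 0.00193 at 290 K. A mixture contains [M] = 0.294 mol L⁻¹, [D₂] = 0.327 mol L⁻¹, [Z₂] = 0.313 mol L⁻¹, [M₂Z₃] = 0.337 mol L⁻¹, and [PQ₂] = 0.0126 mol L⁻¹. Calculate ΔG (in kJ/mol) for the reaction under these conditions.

ΔG = 2.25 kJ/mol

Q = [PQ₂]²·[Z₂]·[D₂] / ([M]²·[M₂Z₃]³) = (0.0126)²·(0.313)·(0.327) / ((0.294)²·(0.337)³) = 0.00491
ΔG = RT ln(Q/K) = (8.314 J mol⁻¹ K⁻¹)(290 K) × ln(0.00491/0.00193)
   = (2.411 kJ/mol)(0.9338) = 2.25 kJ/mol
ΔG > 0, so the forward reaction is non-spontaneous (proceeds in reverse).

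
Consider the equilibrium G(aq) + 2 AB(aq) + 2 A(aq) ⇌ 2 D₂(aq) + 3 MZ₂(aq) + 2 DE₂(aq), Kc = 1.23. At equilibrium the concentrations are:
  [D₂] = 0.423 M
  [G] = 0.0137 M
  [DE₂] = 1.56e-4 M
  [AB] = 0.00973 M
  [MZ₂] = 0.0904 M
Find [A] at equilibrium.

[A] = 0.00142 M

At equilibrium, Kc = [D₂]²·[MZ₂]³·[DE₂]² / ([G]·[AB]²·[A]²) = 1.23.
(0.423)²·(0.0904)³·(1.56e-4)² / ((0.0137)·(0.00973)²·([A])²) = 1.23
[A]² = 2.02e-6 ⇒ [A] = 0.00142 M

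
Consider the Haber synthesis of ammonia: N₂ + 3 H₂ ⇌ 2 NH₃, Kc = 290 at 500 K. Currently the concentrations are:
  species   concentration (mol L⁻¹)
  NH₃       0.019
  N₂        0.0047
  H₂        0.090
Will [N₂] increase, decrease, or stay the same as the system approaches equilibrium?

decrease

Qc = [NH₃]² / ([N₂]·[H₂]³) = (0.019)² / ((0.0047)·(0.090)³) = 110
Qc = 110 < Kc = 290: net forward reaction.
N₂ is a reactant, so it decreases.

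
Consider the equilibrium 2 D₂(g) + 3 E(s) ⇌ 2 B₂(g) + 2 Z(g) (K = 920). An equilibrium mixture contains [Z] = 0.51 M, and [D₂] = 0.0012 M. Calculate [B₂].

(E is a pure solid — omitted from K.)
At equilibrium, K = [B₂]²·[Z]² / [D₂]² = 920.
([B₂])²·(0.51)² / (0.0012)² = 920
[B₂]² = 0.00509 ⇒ [B₂] = 0.071 M

[B₂] = 0.071 M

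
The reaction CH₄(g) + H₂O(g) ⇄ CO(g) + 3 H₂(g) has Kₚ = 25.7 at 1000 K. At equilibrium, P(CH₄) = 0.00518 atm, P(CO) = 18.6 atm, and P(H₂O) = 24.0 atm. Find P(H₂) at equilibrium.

At equilibrium, Kₚ = P(CO)·P(H₂)³ / (P(CH₄)·P(H₂O)) = 25.7.
(18.6)·(P(H₂))³ / ((0.00518)·(24.0)) = 25.7
P(H₂)³ = 0.172 ⇒ P(H₂) = 0.556 atm

P(H₂) = 0.556 atm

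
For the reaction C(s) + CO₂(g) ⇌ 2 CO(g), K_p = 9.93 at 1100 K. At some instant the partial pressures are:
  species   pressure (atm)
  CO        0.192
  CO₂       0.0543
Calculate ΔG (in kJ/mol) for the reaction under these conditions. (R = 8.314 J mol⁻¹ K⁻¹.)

(C is a pure solid — omitted from Q_p.)
Q_p = P(CO)² / P(CO₂) = (0.192)² / (0.0543) = 0.679
ΔG = RT ln(Q_p/K_p) = (8.314 J mol⁻¹ K⁻¹)(1100 K) × ln(0.679/9.93)
   = (9.145 kJ/mol)(-2.683) = -24.5 kJ/mol
ΔG < 0, so the forward reaction is spontaneous (proceeds forward).

ΔG = -24.5 kJ/mol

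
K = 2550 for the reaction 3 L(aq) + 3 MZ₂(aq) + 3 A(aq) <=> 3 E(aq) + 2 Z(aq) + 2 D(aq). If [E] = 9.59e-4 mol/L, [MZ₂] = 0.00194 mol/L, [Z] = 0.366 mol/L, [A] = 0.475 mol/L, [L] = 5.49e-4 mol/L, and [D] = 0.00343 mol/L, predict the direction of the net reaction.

toward reactants

Q = [E]³·[Z]²·[D]² / ([L]³·[MZ₂]³·[A]³) = (9.59e-4)³·(0.366)²·(0.00343)² / ((5.49e-4)³·(0.00194)³·(0.475)³) = 10700
Q = 10700 > K = 2550, so the reverse reaction proceeds.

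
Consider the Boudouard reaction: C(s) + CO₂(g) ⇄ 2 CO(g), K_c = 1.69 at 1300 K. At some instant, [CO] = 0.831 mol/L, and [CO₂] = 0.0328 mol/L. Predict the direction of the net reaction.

(C is a pure solid — omitted from Q_c.)
Q_c = [CO]² / [CO₂] = (0.831)² / (0.0328) = 21.1
Q_c = 21.1 > K_c = 1.69, so the reverse reaction proceeds.

to the left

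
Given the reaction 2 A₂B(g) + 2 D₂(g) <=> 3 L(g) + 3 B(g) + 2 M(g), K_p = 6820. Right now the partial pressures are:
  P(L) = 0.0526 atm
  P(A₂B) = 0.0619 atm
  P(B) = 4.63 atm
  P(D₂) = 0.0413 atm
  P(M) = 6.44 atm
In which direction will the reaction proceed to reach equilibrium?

Q_p = P(L)³·P(B)³·P(M)² / (P(A₂B)²·P(D₂)²) = (0.0526)³·(4.63)³·(6.44)² / ((0.0619)²·(0.0413)²) = 91700
Q_p = 91700 > K_p = 6820, so the reverse reaction proceeds.

in the reverse direction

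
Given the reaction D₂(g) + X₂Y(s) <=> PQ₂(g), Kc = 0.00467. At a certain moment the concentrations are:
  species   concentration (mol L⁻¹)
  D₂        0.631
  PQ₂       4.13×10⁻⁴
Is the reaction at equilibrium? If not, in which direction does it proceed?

(X₂Y is a pure solid — omitted from Qc.)
Qc = [PQ₂] / [D₂] = (4.13×10⁻⁴) / (0.631) = 6.55×10⁻⁴
Qc = 6.55×10⁻⁴ < Kc = 0.00467, so the forward reaction proceeds.

toward products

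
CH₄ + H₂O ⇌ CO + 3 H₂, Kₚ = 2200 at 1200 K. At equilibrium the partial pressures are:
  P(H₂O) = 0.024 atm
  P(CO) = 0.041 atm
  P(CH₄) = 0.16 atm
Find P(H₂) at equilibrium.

At equilibrium, Kₚ = P(CO)·P(H₂)³ / (P(CH₄)·P(H₂O)) = 2200.
(0.041)·(P(H₂))³ / ((0.16)·(0.024)) = 2200
P(H₂)³ = 206 ⇒ P(H₂) = 5.9 atm

P(H₂) = 5.9 atm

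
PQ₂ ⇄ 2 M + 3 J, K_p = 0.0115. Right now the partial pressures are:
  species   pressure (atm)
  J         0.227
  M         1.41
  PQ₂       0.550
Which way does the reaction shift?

Q_p = P(M)²·P(J)³ / P(PQ₂) = (1.41)²·(0.227)³ / (0.550) = 0.0423
Q_p = 0.0423 > K_p = 0.0115, so the reverse reaction proceeds.

to the left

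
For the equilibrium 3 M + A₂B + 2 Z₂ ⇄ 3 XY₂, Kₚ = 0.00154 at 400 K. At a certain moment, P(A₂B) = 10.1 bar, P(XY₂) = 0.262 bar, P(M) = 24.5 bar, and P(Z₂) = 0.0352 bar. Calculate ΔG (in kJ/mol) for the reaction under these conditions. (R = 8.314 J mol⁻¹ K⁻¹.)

Qₚ = P(XY₂)³ / (P(M)³·P(A₂B)·P(Z₂)²) = (0.262)³ / ((24.5)³·(10.1)·(0.0352)²) = 9.77e-5
ΔG = RT ln(Qₚ/Kₚ) = (8.314 J mol⁻¹ K⁻¹)(400 K) × ln(9.77e-5/0.00154)
   = (3.326 kJ/mol)(-2.758) = -9.17 kJ/mol
ΔG < 0, so the forward reaction is spontaneous (proceeds forward).

ΔG = -9.17 kJ/mol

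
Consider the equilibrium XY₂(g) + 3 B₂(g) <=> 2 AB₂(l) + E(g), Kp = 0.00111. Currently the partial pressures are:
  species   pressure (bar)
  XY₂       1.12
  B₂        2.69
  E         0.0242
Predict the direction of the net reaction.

neither direction; the system is at equilibrium

(AB₂ is a pure liquid — omitted from Qp.)
Qp = P(E) / (P(XY₂)·P(B₂)³) = (0.0242) / ((1.12)·(2.69)³) = 0.00111
Qp = 0.00111 = Kp, so the system is already at equilibrium.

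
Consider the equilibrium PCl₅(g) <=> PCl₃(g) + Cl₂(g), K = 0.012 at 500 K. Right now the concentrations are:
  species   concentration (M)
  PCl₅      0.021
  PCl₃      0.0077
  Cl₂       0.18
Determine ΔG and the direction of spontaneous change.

Q = [PCl₃]·[Cl₂] / [PCl₅] = (0.0077)·(0.18) / (0.021) = 0.0660
ΔG = RT ln(Q/K) = (8.314 J mol⁻¹ K⁻¹)(500 K) × ln(0.0660/0.012)
   = (4.157 kJ/mol)(1.705) = 7.09 kJ/mol
ΔG > 0, so the forward reaction is non-spontaneous (proceeds in reverse).

ΔG = 7.09 kJ/mol; the forward reaction is non-spontaneous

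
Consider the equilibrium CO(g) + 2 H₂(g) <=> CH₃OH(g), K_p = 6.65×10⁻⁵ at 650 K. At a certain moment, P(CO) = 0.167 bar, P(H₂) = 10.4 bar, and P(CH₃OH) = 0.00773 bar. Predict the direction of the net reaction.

Q_p = P(CH₃OH) / (P(CO)·P(H₂)²) = (0.00773) / ((0.167)·(10.4)²) = 4.28×10⁻⁴
Q_p = 4.28×10⁻⁴ > K_p = 6.65×10⁻⁵, so the reverse reaction proceeds.

to the left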